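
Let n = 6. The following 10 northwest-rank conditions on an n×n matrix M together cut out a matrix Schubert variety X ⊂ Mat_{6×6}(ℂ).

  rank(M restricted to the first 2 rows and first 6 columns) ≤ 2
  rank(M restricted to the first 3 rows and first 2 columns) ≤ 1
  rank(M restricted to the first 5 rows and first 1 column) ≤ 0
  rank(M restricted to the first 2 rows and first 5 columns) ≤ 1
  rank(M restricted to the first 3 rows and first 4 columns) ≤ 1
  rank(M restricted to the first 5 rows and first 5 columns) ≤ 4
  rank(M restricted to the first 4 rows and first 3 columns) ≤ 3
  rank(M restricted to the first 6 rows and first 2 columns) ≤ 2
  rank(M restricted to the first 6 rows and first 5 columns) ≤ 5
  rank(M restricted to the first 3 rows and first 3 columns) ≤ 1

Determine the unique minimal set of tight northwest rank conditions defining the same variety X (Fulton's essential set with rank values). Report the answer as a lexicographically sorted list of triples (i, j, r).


The tightest implied rank at each (i,j), from the 10 conditions:

  row 1: 0 1 1 1 1 1
  row 2: 0 1 1 1 1 2
  row 3: 0 1 1 1 2 3
  row 4: 0 1 2 2 3 4
  row 5: 0 1 2 3 4 5
  row 6: 1 2 3 4 5 6

second differences of R give the permutation w = (2, 6, 5, 3, 4, 1).

Rothe diagram D(w) (10 cells), 3 SE-corners (essential conditions):

[(2, 5, 1), (3, 4, 1), (5, 1, 0)]


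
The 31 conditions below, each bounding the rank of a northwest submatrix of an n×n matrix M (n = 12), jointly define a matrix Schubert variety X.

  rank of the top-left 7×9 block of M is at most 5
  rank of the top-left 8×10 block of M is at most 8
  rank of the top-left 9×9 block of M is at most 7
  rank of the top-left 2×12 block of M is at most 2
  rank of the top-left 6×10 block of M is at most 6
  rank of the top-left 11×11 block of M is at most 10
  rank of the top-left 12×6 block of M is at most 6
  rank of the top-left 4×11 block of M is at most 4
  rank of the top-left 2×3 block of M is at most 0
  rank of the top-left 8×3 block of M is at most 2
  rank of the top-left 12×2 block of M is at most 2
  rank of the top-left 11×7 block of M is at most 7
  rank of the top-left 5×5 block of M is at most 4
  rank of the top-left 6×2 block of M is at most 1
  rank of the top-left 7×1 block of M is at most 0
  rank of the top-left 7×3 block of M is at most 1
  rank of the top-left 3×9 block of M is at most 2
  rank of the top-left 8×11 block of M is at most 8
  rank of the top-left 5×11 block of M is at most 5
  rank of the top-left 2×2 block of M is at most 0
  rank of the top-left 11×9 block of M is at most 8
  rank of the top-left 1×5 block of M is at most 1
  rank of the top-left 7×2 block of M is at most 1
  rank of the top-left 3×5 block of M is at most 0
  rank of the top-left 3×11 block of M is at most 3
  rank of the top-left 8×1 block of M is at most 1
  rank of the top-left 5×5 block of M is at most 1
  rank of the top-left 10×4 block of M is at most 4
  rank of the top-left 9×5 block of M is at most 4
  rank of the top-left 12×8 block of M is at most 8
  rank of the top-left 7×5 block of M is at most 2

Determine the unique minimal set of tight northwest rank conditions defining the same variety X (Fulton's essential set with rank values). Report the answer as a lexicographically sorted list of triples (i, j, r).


Reconstructing r_w from the 31 given conditions:

  i=1: 0 0 0 0 0 1 1 1 1 1 1 1
  i=2: 0 0 0 0 0 1 2 2 2 2 2 2
  i=3: 0 0 0 0 0 1 2 2 2 3 3 3
  i=4: 0 1 1 1 1 2 3 3 3 4 4 4
  i=5: 0 1 1 1 1 2 3 4 4 5 5 5
  i=6: 0 1 1 2 2 3 4 5 5 6 6 6
  i=7: 0 1 1 2 2 3 4 5 5 6 7 7
  i=8: 1 2 2 3 3 4 5 6 6 7 8 8
  i=9: 1 2 3 4 4 5 6 7 7 8 9 9
  i=10: 1 2 3 4 5 6 7 8 8 9 10 10
  i=11: 1 2 3 4 5 6 7 8 8 9 10 11
  i=12: 1 2 3 4 5 6 7 8 9 10 11 12

reading off 1-entries of Δ²R: w = (6, 7, 10, 2, 8, 4, 11, 1, 3, 5, 12, 9).

8 SE-corners of the 29-cell Rothe diagram give Ess(w):

[(3, 5, 0), (3, 9, 2), (5, 5, 1), (7, 1, 0), (7, 3, 1), (7, 5, 2), (7, 9, 5), (11, 9, 8)]


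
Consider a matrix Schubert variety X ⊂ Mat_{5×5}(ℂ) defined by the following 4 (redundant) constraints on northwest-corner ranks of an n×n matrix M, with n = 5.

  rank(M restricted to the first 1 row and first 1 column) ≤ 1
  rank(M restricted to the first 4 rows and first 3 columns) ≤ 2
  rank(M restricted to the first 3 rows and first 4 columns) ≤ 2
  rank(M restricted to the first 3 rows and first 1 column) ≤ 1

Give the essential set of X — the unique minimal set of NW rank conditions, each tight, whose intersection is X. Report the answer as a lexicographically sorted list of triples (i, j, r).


Propagating the 4 rank bounds to every northwest block:

  i=1: 1, 1, 1, 1, 1
  i=2: 1, 2, 2, 2, 2
  i=3: 1, 2, 2, 2, 3
  i=4: 1, 2, 2, 3, 4
  i=5: 1, 2, 3, 4, 5

second differences of R give the permutation w = (1, 2, 5, 4, 3).

2 SE-corners of the 3-cell Rothe diagram give Ess(w):

[(3, 4, 2), (4, 3, 2)]


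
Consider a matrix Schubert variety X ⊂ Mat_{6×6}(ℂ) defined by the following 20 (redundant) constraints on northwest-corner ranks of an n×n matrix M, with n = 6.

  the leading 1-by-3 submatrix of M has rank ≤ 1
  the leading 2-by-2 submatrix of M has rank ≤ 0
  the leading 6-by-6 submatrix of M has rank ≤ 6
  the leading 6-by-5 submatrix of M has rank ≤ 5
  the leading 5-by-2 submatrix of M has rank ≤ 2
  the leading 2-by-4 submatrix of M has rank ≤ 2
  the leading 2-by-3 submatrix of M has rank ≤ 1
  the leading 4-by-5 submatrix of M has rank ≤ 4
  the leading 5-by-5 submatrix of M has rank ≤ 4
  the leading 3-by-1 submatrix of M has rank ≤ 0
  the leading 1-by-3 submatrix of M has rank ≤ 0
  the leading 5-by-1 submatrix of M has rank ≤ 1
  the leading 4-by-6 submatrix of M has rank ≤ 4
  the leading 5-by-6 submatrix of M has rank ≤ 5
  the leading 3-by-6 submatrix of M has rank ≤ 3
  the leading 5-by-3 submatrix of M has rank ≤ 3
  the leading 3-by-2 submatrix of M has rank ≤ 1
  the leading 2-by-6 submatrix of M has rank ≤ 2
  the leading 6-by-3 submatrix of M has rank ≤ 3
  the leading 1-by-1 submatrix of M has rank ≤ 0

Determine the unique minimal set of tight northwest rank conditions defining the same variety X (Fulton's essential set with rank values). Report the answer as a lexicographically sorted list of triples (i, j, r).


Computing R[i][j] = min implied NW-rank bound (n=6, 20 conditions):

  row 1: 0, 0, 0, 1, 1, 1
  row 2: 0, 0, 1, 2, 2, 2
  row 3: 0, 1, 2, 3, 3, 3
  row 4: 1, 2, 3, 4, 4, 4
  row 5: 1, 2, 3, 4, 4, 5
  row 6: 1, 2, 3, 4, 5, 6

so w = (4, 3, 2, 1, 6, 5).

|D(w)|=7, |Ess(w)|=4:

[(1, 3, 0), (2, 2, 0), (3, 1, 0), (5, 5, 4)]


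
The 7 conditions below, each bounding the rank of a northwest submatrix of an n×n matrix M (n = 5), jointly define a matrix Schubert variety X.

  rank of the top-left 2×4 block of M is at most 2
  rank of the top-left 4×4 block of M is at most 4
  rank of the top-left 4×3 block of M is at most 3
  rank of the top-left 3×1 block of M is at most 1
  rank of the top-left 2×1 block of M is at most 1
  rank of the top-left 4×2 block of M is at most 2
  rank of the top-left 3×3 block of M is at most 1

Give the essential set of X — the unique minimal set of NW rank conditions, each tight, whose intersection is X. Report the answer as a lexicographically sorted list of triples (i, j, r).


Computing R[i][j] = min implied NW-rank bound (n=5, 7 conditions):

  R[1]: 1 1 1 1 1
  R[2]: 1 1 1 2 2
  R[3]: 1 1 1 2 3
  R[4]: 1 2 2 3 4
  R[5]: 1 2 3 4 5

the unique w with this rank table is (1, 4, 5, 2, 3).

D(w) has 4 cells with 1 SE-corner; essential set:

[(3, 3, 1)]


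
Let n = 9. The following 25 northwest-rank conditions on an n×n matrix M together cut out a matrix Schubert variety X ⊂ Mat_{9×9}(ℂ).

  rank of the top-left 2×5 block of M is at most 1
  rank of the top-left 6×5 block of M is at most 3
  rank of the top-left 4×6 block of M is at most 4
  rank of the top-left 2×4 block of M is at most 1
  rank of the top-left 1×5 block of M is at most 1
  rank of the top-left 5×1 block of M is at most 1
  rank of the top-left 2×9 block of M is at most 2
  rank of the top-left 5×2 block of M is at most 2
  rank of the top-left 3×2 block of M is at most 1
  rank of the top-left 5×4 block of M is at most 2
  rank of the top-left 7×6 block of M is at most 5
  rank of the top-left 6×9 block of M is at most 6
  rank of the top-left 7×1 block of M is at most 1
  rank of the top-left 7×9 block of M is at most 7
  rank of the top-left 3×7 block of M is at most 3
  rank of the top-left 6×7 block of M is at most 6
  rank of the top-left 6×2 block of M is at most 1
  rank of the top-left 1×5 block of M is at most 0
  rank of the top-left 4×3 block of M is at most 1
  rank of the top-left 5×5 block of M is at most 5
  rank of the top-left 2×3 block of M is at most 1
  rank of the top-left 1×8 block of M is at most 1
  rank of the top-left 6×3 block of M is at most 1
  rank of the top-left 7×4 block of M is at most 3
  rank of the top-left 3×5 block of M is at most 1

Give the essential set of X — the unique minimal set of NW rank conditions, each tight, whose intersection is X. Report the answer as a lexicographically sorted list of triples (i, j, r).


Recovering R(i,j) via the rank-extension bound from the 25 conditions:

  i=1: 0 0 0 0 0 1 1 1 1
  i=2: 1 1 1 1 1 2 2 2 2
  i=3: 1 1 1 1 1 2 3 3 3
  i=4: 1 1 1 2 2 3 4 4 4
  i=5: 1 1 1 2 3 4 5 5 5
  i=6: 1 1 1 2 3 4 5 6 6
  i=7: 1 2 2 3 4 5 6 7 7
  i=8: 1 2 3 4 5 6 7 8 8
  i=9: 1 2 3 4 5 6 7 8 9

hence w(1..9) = (6, 1, 7, 4, 5, 8, 2, 3, 9).

D(w) has 15 cells with 3 SE-corners; essential set:

[(1, 5, 0), (3, 5, 1), (6, 3, 1)]


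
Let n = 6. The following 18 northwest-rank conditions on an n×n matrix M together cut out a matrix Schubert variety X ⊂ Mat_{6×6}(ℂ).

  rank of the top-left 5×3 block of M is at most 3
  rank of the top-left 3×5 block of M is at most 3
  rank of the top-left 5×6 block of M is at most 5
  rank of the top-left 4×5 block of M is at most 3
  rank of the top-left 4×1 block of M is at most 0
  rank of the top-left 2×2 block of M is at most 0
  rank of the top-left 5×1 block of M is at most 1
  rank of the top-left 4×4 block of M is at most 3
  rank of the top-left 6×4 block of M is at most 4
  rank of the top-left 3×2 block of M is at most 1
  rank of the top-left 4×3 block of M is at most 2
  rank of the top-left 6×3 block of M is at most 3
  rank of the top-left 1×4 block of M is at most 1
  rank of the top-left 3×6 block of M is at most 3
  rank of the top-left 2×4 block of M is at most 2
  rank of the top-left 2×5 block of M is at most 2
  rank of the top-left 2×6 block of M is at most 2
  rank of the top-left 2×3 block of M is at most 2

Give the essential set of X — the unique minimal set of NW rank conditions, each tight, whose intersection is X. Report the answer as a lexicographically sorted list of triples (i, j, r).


The tightest implied rank at each (i,j), from the 18 conditions:

  i=1: 0, 0, 1, 1, 1, 1
  i=2: 0, 0, 1, 2, 2, 2
  i=3: 0, 1, 2, 3, 3, 3
  i=4: 0, 1, 2, 3, 3, 4
  i=5: 1, 2, 3, 4, 4, 5
  i=6: 1, 2, 3, 4, 5, 6

giving w = (3, 4, 2, 6, 1, 5) via Δ²R.

3 SE-corners of the 7-cell Rothe diagram give Ess(w):

[(2, 2, 0), (4, 1, 0), (4, 5, 3)]


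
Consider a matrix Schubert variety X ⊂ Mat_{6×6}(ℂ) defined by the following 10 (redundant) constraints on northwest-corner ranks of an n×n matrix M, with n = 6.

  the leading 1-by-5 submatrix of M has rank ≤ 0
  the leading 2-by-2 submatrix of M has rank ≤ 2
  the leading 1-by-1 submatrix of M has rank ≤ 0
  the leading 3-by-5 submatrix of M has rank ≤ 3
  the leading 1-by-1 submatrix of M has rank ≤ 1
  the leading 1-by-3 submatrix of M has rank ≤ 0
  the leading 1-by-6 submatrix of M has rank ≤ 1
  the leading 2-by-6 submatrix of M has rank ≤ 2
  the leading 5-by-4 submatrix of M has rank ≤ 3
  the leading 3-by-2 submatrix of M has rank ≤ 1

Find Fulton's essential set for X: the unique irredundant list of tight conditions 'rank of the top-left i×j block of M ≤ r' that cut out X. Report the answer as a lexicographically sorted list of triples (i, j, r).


Recovering R(i,j) via the rank-extension bound from the 10 conditions:

  i=1: 0  0  0  0  0  1
  i=2: 1  1  1  1  1  2
  i=3: 1  1  2  2  2  3
  i=4: 1  2  3  3  3  4
  i=5: 1  2  3  3  4  5
  i=6: 1  2  3  4  5  6

reading off 1-entries of Δ²R: w = (6, 1, 3, 2, 5, 4).

Fulton essential set (3 of the 7 Rothe cells):

[(1, 5, 0), (3, 2, 1), (5, 4, 3)]


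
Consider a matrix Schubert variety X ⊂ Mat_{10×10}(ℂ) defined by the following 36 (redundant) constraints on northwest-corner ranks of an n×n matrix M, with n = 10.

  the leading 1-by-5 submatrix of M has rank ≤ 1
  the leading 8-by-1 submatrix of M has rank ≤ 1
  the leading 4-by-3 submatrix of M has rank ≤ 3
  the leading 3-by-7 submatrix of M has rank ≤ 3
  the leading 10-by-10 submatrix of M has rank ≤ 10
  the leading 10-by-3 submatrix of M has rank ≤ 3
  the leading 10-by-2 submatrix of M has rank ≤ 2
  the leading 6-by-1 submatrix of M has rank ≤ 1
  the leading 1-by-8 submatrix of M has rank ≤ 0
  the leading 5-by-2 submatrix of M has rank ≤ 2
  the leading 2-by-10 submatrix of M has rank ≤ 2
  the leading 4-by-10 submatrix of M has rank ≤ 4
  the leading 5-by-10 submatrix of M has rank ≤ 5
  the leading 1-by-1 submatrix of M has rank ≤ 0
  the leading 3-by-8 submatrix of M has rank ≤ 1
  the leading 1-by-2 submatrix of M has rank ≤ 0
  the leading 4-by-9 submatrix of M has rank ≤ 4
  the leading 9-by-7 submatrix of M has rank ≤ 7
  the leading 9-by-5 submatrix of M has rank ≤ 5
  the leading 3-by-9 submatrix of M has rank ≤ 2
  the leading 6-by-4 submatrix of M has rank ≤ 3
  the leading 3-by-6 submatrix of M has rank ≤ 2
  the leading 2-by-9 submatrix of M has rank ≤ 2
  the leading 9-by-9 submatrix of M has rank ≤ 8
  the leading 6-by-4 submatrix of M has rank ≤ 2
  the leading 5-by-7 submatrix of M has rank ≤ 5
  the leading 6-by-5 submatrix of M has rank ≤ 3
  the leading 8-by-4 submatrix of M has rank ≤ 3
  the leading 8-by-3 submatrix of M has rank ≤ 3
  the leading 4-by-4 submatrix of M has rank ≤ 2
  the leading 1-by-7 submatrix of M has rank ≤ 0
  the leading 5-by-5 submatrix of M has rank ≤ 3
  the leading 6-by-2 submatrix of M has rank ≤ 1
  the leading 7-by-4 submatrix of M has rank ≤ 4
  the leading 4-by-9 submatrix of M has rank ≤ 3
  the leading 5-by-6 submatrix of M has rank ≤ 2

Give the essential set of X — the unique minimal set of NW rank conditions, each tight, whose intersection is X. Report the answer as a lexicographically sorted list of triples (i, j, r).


The tightest implied rank at each (i,j), from the 36 conditions:

  i=1: 0 | 0 | 0 | 0 | 0 | 0 | 0 | 0 | 1 | 1
  i=2: 1 | 1 | 1 | 1 | 1 | 1 | 1 | 1 | 2 | 2
  i=3: 1 | 1 | 1 | 1 | 1 | 1 | 1 | 1 | 2 | 3
  i=4: 1 | 1 | 2 | 2 | 2 | 2 | 2 | 2 | 3 | 4
  i=5: 1 | 1 | 2 | 2 | 2 | 2 | 3 | 3 | 4 | 5
  i=6: 1 | 1 | 2 | 2 | 3 | 3 | 4 | 4 | 5 | 6
  i=7: 1 | 2 | 3 | 3 | 4 | 4 | 5 | 5 | 6 | 7
  i=8: 1 | 2 | 3 | 3 | 4 | 5 | 6 | 6 | 7 | 8
  i=9: 1 | 2 | 3 | 4 | 5 | 6 | 7 | 7 | 8 | 9
  i=10: 1 | 2 | 3 | 4 | 5 | 6 | 7 | 8 | 9 | 10

giving w = (9, 1, 10, 3, 7, 5, 2, 6, 4, 8) via Δ²R.

ℓ(w)=23; the 6 essential cells (i,j,r):

[(1, 8, 0), (3, 8, 1), (5, 6, 2), (6, 2, 1), (6, 4, 2), (8, 4, 3)]


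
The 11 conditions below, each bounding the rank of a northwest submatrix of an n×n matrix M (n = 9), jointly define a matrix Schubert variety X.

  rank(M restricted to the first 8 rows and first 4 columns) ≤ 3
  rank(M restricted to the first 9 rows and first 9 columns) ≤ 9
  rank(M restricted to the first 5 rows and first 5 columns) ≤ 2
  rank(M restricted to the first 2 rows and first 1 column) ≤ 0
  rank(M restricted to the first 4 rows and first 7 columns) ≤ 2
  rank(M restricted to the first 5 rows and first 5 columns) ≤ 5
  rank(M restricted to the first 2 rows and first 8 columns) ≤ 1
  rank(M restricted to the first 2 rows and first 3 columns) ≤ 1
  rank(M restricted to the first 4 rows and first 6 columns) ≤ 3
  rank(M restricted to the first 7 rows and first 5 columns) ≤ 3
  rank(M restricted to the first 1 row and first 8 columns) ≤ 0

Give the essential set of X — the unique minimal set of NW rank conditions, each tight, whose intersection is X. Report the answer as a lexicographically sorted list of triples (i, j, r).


The tightest implied rank at each (i,j), from the 11 conditions:

  i=1: 0 | 0 | 0 | 0 | 0 | 0 | 0 | 0 | 1
  i=2: 0 | 1 | 1 | 1 | 1 | 1 | 1 | 1 | 2
  i=3: 1 | 2 | 2 | 2 | 2 | 2 | 2 | 2 | 3
  i=4: 1 | 2 | 2 | 2 | 2 | 2 | 2 | 3 | 4
  i=5: 1 | 2 | 2 | 2 | 2 | 3 | 3 | 4 | 5
  i=6: 1 | 2 | 3 | 3 | 3 | 4 | 4 | 5 | 6
  i=7: 1 | 2 | 3 | 3 | 3 | 4 | 5 | 6 | 7
  i=8: 1 | 2 | 3 | 3 | 4 | 5 | 6 | 7 | 8
  i=9: 1 | 2 | 3 | 4 | 5 | 6 | 7 | 8 | 9

hence w(1..9) = (9, 2, 1, 8, 6, 3, 7, 5, 4).

ℓ(w)=20; the 6 essential cells (i,j,r):

[(1, 8, 0), (2, 1, 0), (4, 7, 2), (5, 5, 2), (7, 5, 3), (8, 4, 3)]


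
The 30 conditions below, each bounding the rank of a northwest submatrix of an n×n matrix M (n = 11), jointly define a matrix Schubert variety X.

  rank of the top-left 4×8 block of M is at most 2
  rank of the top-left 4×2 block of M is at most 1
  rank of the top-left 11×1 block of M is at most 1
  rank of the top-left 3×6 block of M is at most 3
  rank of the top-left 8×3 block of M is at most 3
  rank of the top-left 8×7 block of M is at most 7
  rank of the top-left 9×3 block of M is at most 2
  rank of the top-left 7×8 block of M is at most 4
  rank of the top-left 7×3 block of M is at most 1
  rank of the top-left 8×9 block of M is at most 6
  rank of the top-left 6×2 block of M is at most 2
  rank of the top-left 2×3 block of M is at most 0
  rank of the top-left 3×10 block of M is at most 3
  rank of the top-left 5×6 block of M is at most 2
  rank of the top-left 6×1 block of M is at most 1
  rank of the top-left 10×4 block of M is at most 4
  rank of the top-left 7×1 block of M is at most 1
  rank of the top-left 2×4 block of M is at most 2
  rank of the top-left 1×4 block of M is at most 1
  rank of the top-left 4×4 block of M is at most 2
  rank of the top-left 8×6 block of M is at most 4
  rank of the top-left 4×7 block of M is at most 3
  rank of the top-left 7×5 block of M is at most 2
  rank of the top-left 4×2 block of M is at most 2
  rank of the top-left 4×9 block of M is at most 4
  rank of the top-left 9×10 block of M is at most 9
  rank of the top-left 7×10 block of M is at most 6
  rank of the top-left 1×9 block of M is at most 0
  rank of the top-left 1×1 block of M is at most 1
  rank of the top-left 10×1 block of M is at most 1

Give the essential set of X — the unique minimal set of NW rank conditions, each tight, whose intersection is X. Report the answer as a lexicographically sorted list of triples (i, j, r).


The tightest implied rank at each (i,j), from the 30 conditions:

  row 1: 0 0 0 0 0 0 0 0 0 1 1
  row 2: 0 0 0 1 1 1 1 1 1 2 2
  row 3: 1 1 1 2 2 2 2 2 2 3 3
  row 4: 1 1 1 2 2 2 2 2 3 4 4
  row 5: 1 1 1 2 2 2 3 3 4 5 5
  row 6: 1 1 1 2 2 3 4 4 5 6 6
  row 7: 1 1 1 2 2 3 4 4 5 6 7
  row 8: 1 2 2 3 3 4 5 5 6 7 8
  row 9: 1 2 2 3 4 5 6 6 7 8 9
  row 10: 1 2 3 4 5 6 7 7 8 9 10
  row 11: 1 2 3 4 5 6 7 8 9 10 11

reading off 1-entries of Δ²R: w = (10, 4, 1, 9, 7, 6, 11, 2, 5, 3, 8).

D(w) has 30 cells with 8 SE-corners; essential set:

[(1, 9, 0), (2, 3, 0), (4, 8, 2), (5, 6, 2), (7, 3, 1), (7, 5, 2), (7, 8, 4), (9, 3, 2)]


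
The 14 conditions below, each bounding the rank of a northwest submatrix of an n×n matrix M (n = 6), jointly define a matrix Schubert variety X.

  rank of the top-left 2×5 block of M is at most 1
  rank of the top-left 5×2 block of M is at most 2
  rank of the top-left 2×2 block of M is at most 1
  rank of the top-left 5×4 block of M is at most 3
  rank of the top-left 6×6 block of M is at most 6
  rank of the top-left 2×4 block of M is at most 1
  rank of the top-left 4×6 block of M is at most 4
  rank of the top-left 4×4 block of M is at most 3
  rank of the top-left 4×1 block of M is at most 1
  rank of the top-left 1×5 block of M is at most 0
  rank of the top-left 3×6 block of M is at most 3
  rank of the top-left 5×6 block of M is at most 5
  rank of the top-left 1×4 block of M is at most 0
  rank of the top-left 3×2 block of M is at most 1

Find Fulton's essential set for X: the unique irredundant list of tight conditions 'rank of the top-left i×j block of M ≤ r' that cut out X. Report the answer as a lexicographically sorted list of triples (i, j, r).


Computing R[i][j] = min implied NW-rank bound (n=6, 14 conditions):

  i=1: 0 | 0 | 0 | 0 | 0 | 1
  i=2: 1 | 1 | 1 | 1 | 1 | 2
  i=3: 1 | 1 | 2 | 2 | 2 | 3
  i=4: 1 | 2 | 3 | 3 | 3 | 4
  i=5: 1 | 2 | 3 | 3 | 4 | 5
  i=6: 1 | 2 | 3 | 4 | 5 | 6

giving w = (6, 1, 3, 2, 5, 4) via Δ²R.

ℓ(w)=7; the 3 essential cells (i,j,r):

[(1, 5, 0), (3, 2, 1), (5, 4, 3)]


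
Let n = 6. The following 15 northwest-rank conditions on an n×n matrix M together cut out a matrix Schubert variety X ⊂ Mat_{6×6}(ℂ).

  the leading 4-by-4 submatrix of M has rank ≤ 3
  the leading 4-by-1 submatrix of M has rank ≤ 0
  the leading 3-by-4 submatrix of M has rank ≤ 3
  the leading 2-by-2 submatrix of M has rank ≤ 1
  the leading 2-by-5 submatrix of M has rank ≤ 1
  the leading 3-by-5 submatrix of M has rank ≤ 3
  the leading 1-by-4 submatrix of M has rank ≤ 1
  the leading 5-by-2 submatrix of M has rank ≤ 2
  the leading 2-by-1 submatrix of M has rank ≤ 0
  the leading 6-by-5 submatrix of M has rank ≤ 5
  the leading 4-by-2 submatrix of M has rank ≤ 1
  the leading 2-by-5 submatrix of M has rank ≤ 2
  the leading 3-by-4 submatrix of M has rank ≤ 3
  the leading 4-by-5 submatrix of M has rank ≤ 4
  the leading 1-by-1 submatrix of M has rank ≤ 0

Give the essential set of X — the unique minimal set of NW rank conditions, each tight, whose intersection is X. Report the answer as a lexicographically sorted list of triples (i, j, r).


The tightest implied rank at each (i,j), from the 15 conditions:

  0 | 1 | 1 | 1 | 1 | 1
  0 | 1 | 1 | 1 | 1 | 2
  0 | 1 | 2 | 2 | 2 | 3
  0 | 1 | 2 | 3 | 3 | 4
  1 | 2 | 3 | 4 | 4 | 5
  1 | 2 | 3 | 4 | 5 | 6

reading off 1-entries of Δ²R: w = (2, 6, 3, 4, 1, 5).

ℓ(w)=7; the 2 essential cells (i,j,r):

[(2, 5, 1), (4, 1, 0)]


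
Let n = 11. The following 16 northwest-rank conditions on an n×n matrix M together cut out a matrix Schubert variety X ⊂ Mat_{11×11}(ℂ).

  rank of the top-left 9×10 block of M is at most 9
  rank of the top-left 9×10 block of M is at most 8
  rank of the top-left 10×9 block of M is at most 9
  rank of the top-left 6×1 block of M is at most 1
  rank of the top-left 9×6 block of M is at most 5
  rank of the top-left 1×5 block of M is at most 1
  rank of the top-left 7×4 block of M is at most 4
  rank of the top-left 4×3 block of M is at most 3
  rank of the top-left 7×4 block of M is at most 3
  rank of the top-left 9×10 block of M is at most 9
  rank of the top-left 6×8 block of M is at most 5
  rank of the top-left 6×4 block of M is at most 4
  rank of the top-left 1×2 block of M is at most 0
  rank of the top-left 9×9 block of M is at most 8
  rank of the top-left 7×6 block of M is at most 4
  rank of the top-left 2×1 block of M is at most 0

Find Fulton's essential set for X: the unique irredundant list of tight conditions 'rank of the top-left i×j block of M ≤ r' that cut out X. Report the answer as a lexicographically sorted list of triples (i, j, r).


Computing R[i][j] = min implied NW-rank bound (n=11, 16 conditions):

  i=1: 0 0 1 1 1 1 1 1 1 1 1
  i=2: 0 1 2 2 2 2 2 2 2 2 2
  i=3: 1 2 3 3 3 3 3 3 3 3 3
  i=4: 1 2 3 3 4 4 4 4 4 4 4
  i=5: 1 2 3 3 4 4 5 5 5 5 5
  i=6: 1 2 3 3 4 4 5 5 6 6 6
  i=7: 1 2 3 3 4 4 5 6 7 7 7
  i=8: 1 2 3 4 5 5 6 7 8 8 8
  i=9: 1 2 3 4 5 5 6 7 8 8 9
  i=10: 1 2 3 4 5 6 7 8 9 9 10
  i=11: 1 2 3 4 5 6 7 8 9 10 11

reading off 1-entries of Δ²R: w = (3, 2, 1, 5, 7, 9, 8, 4, 11, 6, 10).

D(w) has 13 cells with 7 SE-corners; essential set:

[(1, 2, 0), (2, 1, 0), (6, 8, 5), (7, 4, 3), (7, 6, 4), (9, 6, 5), (9, 10, 8)]


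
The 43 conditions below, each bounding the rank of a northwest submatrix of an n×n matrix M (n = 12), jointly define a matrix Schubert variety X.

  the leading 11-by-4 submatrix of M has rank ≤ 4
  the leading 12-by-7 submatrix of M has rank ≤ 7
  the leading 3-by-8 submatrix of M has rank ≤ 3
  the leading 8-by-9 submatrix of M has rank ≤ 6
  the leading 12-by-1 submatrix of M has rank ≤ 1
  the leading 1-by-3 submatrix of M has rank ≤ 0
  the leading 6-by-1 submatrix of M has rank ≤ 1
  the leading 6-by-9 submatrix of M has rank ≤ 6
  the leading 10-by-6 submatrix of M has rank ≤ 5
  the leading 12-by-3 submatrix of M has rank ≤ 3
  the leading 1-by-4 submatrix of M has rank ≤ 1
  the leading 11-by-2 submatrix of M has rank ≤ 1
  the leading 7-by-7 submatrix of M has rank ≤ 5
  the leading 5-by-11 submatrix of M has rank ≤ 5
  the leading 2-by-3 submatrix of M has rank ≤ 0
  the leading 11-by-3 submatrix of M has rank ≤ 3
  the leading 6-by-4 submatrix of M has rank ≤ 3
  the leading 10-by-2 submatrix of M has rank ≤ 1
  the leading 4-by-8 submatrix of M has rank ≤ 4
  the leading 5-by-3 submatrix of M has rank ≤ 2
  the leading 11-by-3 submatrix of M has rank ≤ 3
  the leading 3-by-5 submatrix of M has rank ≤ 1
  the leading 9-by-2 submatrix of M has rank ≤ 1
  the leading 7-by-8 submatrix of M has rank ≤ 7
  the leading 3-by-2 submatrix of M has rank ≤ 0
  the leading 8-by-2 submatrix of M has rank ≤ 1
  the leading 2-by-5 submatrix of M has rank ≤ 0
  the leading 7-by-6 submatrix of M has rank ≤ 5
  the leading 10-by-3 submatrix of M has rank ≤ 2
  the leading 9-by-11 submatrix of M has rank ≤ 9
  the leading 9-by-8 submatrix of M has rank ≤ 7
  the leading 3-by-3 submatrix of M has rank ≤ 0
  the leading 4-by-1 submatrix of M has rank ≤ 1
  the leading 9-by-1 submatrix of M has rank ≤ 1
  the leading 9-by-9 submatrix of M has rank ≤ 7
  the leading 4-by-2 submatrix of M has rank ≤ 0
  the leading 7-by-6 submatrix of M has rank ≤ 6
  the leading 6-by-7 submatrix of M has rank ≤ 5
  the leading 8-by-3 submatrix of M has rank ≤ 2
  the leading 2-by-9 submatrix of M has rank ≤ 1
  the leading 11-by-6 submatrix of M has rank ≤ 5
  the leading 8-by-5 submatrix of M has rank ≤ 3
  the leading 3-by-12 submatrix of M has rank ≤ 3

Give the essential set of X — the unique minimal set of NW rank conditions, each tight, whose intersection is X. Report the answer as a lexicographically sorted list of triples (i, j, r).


Propagating the 43 rank bounds to every northwest block:

  0 0 0 0 0 1 1 1 1 1 1 1
  0 0 0 0 0 1 1 1 1 2 2 2
  0 0 0 1 1 2 2 2 2 3 3 3
  0 0 1 2 2 3 3 3 3 4 4 4
  1 1 2 3 3 4 4 4 4 5 5 5
  1 1 2 3 3 4 5 5 5 6 6 6
  1 1 2 3 3 4 5 6 6 7 7 7
  1 1 2 3 3 4 5 6 6 7 8 8
  1 1 2 3 4 5 6 7 7 8 9 9
  1 1 2 3 4 5 6 7 8 9 10 10
  1 1 2 3 4 5 6 7 8 9 10 11
  1 2 3 4 5 6 7 8 9 10 11 12

the unique w with this rank table is (6, 10, 4, 3, 1, 7, 8, 11, 5, 9, 12, 2).

Rothe diagram D(w) (28 cells), 7 SE-corners (essential conditions):

[(2, 5, 0), (2, 9, 1), (3, 3, 0), (4, 2, 0), (8, 5, 3), (8, 9, 6), (11, 2, 1)]


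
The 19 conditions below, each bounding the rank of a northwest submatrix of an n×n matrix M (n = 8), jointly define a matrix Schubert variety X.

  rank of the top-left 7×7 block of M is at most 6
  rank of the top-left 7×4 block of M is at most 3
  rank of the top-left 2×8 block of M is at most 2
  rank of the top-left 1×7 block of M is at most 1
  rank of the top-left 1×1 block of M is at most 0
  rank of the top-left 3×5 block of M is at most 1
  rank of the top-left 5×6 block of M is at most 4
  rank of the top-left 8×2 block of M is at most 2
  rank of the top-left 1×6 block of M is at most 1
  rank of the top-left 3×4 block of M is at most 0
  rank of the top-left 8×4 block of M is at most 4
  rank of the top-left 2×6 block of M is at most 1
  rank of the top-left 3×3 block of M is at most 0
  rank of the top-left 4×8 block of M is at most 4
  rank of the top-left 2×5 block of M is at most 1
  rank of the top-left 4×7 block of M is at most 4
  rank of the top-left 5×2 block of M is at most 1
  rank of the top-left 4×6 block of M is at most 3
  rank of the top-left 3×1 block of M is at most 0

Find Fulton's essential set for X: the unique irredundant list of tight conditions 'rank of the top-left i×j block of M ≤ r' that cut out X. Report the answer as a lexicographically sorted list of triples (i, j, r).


Rank table r_w(8×8) implied by the 19 constraints:

  R[1]: 0 | 0 | 0 | 0 | 1 | 1 | 1 | 1
  R[2]: 0 | 0 | 0 | 0 | 1 | 1 | 2 | 2
  R[3]: 0 | 0 | 0 | 0 | 1 | 2 | 3 | 3
  R[4]: 1 | 1 | 1 | 1 | 2 | 3 | 4 | 4
  R[5]: 1 | 1 | 2 | 2 | 3 | 4 | 5 | 5
  R[6]: 1 | 2 | 3 | 3 | 4 | 5 | 6 | 6
  R[7]: 1 | 2 | 3 | 3 | 4 | 5 | 6 | 7
  R[8]: 1 | 2 | 3 | 4 | 5 | 6 | 7 | 8

giving w = (5, 7, 6, 1, 3, 2, 8, 4) via Δ²R.

D(w) has 15 cells with 4 SE-corners; essential set:

[(2, 6, 1), (3, 4, 0), (5, 2, 1), (7, 4, 3)]


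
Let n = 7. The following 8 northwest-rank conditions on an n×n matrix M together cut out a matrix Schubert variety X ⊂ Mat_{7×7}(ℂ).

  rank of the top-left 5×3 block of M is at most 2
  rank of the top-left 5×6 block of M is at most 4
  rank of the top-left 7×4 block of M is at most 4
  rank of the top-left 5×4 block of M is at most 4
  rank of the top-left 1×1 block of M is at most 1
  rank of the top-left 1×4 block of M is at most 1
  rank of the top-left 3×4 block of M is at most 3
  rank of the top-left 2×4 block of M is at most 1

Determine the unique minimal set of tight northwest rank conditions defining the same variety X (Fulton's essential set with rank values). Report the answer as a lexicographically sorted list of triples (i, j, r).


Rank table r_w(7×7) implied by the 8 constraints:

  R[1]: 1 1 1 1 1 1 1
  R[2]: 1 1 1 1 2 2 2
  R[3]: 1 2 2 2 3 3 3
  R[4]: 1 2 2 3 4 4 4
  R[5]: 1 2 2 3 4 4 5
  R[6]: 1 2 3 4 5 5 6
  R[7]: 1 2 3 4 5 6 7

giving w = (1, 5, 2, 4, 7, 3, 6) via Δ²R.

3 SE-corners of the 6-cell Rothe diagram give Ess(w):

[(2, 4, 1), (5, 3, 2), (5, 6, 4)]


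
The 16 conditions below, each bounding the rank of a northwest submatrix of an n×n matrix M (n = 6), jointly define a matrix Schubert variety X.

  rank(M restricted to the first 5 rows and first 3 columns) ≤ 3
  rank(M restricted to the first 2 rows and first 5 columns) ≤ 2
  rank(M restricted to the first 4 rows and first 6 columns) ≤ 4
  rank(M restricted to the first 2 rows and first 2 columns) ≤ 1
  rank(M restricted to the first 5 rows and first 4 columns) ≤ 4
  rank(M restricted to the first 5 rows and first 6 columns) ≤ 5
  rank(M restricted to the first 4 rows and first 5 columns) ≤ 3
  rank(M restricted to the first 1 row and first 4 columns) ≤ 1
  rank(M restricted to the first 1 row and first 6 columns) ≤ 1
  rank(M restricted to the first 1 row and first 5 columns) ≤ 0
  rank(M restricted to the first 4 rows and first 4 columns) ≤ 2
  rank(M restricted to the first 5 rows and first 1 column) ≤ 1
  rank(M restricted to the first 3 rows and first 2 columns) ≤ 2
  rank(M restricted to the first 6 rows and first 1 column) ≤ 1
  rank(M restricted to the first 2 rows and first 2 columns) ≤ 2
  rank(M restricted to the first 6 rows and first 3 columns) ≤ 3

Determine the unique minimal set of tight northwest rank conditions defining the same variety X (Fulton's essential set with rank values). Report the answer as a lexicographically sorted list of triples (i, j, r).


Reconstructing r_w from the 16 given conditions:

  0 0 0 0 0 1
  1 1 1 1 1 2
  1 2 2 2 2 3
  1 2 2 2 3 4
  1 2 3 3 4 5
  1 2 3 4 5 6

so w = (6, 1, 2, 5, 3, 4).

Fulton essential set (2 of the 7 Rothe cells):

[(1, 5, 0), (4, 4, 2)]


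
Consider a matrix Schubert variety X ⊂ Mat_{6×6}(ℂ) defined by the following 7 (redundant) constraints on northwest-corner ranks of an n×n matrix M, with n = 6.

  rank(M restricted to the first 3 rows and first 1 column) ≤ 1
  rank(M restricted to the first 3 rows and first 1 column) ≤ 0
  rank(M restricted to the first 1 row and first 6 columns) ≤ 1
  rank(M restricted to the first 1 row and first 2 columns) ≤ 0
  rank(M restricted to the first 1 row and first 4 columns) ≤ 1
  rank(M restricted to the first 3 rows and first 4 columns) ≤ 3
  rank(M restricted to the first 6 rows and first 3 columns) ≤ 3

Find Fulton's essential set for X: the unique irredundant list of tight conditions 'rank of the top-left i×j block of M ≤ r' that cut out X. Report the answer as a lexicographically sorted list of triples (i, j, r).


Propagating the 7 rank bounds to every northwest block:

  row 1: 0 | 0 | 1 | 1 | 1 | 1
  row 2: 0 | 1 | 2 | 2 | 2 | 2
  row 3: 0 | 1 | 2 | 3 | 3 | 3
  row 4: 1 | 2 | 3 | 4 | 4 | 4
  row 5: 1 | 2 | 3 | 4 | 5 | 5
  row 6: 1 | 2 | 3 | 4 | 5 | 6

second differences of R give the permutation w = (3, 2, 4, 1, 5, 6).

D(w) has 4 cells with 2 SE-corners; essential set:

[(1, 2, 0), (3, 1, 0)]


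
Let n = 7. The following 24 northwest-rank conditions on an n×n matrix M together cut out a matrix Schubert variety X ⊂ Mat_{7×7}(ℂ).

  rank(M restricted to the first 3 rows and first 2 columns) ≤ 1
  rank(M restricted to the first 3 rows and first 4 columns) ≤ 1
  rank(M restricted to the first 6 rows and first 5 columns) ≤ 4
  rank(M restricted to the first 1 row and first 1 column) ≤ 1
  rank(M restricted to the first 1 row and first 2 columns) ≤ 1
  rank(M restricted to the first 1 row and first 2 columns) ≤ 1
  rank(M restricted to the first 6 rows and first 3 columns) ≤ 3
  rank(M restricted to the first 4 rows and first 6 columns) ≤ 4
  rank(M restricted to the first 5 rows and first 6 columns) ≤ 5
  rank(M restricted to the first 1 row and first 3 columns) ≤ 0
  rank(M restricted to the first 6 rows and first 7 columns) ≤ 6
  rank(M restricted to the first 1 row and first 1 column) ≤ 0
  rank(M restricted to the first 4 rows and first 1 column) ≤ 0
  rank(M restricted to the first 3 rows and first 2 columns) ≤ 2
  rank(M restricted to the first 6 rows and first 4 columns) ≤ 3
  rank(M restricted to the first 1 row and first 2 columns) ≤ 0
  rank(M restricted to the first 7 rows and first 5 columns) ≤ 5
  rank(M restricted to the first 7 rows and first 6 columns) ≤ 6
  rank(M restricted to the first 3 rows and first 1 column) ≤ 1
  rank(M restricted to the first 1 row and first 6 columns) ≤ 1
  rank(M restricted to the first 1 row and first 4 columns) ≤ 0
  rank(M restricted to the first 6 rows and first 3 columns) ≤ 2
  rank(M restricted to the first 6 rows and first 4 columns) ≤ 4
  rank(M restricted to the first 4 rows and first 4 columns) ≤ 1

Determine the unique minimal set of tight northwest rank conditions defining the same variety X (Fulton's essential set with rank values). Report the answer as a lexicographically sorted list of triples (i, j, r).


Propagating the 24 rank bounds to every northwest block:

  i=1: 0  0  0  0  1  1  1
  i=2: 0  1  1  1  2  2  2
  i=3: 0  1  1  1  2  3  3
  i=4: 0  1  1  1  2  3  4
  i=5: 1  2  2  2  3  4  5
  i=6: 1  2  2  3  4  5  6
  i=7: 1  2  3  4  5  6  7

so w = (5, 2, 6, 7, 1, 4, 3).

Rothe diagram D(w) (12 cells), 4 SE-corners (essential conditions):

[(1, 4, 0), (4, 1, 0), (4, 4, 1), (6, 3, 2)]


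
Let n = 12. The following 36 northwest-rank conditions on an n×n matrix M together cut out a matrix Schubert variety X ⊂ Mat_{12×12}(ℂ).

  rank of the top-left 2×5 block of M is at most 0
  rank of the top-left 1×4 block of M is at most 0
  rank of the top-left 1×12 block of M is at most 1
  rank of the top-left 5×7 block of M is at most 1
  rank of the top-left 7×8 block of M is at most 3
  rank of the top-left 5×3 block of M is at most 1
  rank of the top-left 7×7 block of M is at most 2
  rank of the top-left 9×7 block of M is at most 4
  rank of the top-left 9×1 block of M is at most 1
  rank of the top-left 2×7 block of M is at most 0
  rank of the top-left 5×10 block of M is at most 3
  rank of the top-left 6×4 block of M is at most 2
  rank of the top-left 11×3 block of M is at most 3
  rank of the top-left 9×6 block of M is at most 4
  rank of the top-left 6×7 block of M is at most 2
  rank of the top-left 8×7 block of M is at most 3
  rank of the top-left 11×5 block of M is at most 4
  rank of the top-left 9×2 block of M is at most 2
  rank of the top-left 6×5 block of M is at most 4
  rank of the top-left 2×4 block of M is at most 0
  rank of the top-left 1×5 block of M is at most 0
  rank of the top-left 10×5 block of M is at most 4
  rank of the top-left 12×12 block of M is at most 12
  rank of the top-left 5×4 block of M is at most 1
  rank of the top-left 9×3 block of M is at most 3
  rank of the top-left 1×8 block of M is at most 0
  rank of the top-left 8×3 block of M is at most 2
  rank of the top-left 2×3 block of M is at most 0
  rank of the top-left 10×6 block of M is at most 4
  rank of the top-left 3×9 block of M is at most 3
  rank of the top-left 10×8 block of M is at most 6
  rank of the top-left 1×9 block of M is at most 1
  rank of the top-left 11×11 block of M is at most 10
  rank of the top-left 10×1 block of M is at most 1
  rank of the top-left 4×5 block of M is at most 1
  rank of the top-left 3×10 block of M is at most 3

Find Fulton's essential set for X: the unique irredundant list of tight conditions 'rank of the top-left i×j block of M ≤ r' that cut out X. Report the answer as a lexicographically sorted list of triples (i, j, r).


Recovering R(i,j) via the rank-extension bound from the 36 conditions:

  R[1]: 0 | 0 | 0 | 0 | 0 | 0 | 0 | 0 | 1 | 1 | 1 | 1
  R[2]: 0 | 0 | 0 | 0 | 0 | 0 | 0 | 1 | 2 | 2 | 2 | 2
  R[3]: 1 | 1 | 1 | 1 | 1 | 1 | 1 | 2 | 3 | 3 | 3 | 3
  R[4]: 1 | 1 | 1 | 1 | 1 | 1 | 1 | 2 | 3 | 3 | 4 | 4
  R[5]: 1 | 1 | 1 | 1 | 1 | 1 | 1 | 2 | 3 | 3 | 4 | 5
  R[6]: 1 | 2 | 2 | 2 | 2 | 2 | 2 | 3 | 4 | 4 | 5 | 6
  R[7]: 1 | 2 | 2 | 2 | 2 | 2 | 2 | 3 | 4 | 5 | 6 | 7
  R[8]: 1 | 2 | 2 | 3 | 3 | 3 | 3 | 4 | 5 | 6 | 7 | 8
  R[9]: 1 | 2 | 3 | 4 | 4 | 4 | 4 | 5 | 6 | 7 | 8 | 9
  R[10]: 1 | 2 | 3 | 4 | 4 | 4 | 5 | 6 | 7 | 8 | 9 | 10
  R[11]: 1 | 2 | 3 | 4 | 4 | 5 | 6 | 7 | 8 | 9 | 10 | 11
  R[12]: 1 | 2 | 3 | 4 | 5 | 6 | 7 | 8 | 9 | 10 | 11 | 12

hence w(1..12) = (9, 8, 1, 11, 12, 2, 10, 4, 3, 7, 6, 5).

D(w) has 38 cells with 8 SE-corners; essential set:

[(1, 8, 0), (2, 7, 0), (5, 7, 1), (5, 10, 3), (7, 7, 2), (8, 3, 2), (10, 6, 4), (11, 5, 4)]


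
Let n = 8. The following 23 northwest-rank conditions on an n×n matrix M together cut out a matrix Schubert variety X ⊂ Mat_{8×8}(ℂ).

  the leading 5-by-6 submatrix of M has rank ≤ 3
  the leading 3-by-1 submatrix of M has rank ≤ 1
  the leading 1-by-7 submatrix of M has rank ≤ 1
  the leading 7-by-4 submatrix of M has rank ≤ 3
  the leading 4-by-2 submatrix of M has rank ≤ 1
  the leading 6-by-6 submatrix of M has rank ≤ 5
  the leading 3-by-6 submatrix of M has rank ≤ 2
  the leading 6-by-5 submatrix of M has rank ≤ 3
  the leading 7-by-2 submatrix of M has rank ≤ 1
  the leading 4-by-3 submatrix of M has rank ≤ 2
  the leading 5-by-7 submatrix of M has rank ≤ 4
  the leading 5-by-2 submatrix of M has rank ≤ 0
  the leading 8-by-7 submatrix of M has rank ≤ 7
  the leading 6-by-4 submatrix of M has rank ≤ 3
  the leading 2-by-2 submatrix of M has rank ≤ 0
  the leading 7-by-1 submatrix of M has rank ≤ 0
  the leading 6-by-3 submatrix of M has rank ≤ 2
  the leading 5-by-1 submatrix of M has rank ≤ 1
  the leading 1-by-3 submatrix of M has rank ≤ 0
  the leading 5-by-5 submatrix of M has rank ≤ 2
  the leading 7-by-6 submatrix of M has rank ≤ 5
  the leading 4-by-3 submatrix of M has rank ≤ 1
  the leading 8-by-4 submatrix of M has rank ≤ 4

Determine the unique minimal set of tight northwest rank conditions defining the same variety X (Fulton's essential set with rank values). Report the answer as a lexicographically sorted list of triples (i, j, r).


Rank table r_w(8×8) implied by the 23 constraints:

  R[1]: 0  0  0  1  1  1  1  1
  R[2]: 0  0  1  2  2  2  2  2
  R[3]: 0  0  1  2  2  2  3  3
  R[4]: 0  0  1  2  2  3  4  4
  R[5]: 0  0  1  2  2  3  4  5
  R[6]: 0  1  2  3  3  4  5  6
  R[7]: 0  1  2  3  4  5  6  7
  R[8]: 1  2  3  4  5  6  7  8

giving w = (4, 3, 7, 6, 8, 2, 5, 1) via Δ²R.

Rothe diagram D(w) (17 cells), 5 SE-corners (essential conditions):

[(1, 3, 0), (3, 6, 2), (5, 2, 0), (5, 5, 2), (7, 1, 0)]
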